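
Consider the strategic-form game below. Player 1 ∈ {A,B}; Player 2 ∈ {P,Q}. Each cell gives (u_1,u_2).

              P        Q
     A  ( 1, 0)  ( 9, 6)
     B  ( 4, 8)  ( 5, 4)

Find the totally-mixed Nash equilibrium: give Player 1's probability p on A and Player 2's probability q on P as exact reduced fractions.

P1 mixes 2/5 on A; P2 mixes 4/7 on P

P1 indiff ⇒ q·1+(1-q)·9 = q·4+(1-q)·5 ⇒ q(-3) = (1-q)(-4) ⇒ q = 4/7
P2 indiff ⇒ p·0+(1-p)·8 = p·6+(1-p)·4 ⇒ p(-6) = (1-p)(-4) ⇒ p = 2/5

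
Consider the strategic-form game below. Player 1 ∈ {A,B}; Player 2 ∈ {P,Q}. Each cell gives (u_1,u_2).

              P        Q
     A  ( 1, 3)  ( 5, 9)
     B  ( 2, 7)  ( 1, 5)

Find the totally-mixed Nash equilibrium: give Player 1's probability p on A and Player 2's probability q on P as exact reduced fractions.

p=1/4, q=4/5

P1 indiff ⇒ q·1+(1-q)·5 = q·2+(1-q)·1 ⇒ q(-1) = (1-q)(-4) ⇒ q = 4/5
P2 indiff ⇒ p·3+(1-p)·7 = p·9+(1-p)·5 ⇒ p(-6) = (1-p)(-2) ⇒ p = 1/4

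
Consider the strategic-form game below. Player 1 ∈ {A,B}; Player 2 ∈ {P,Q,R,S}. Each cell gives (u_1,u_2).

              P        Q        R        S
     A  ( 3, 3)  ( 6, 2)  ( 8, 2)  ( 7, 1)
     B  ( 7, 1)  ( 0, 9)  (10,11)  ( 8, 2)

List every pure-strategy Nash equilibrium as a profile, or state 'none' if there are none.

Nash profiles: (B,R)

(A,P): not NE [P1→B gives 7>3]
(A,Q): not NE [P2→P gives 3>2]
(A,R): not NE [P1→B gives 10>8; P2→P gives 3>2]
(A,S): not NE [P1→B gives 8>7; P2→P gives 3>1]
(B,P): not NE [P2→R gives 11>1]
(B,Q): not NE [P1→A gives 6>0; P2→R gives 11>9]
(B,R): NE
(B,S): not NE [P2→R gives 11>2]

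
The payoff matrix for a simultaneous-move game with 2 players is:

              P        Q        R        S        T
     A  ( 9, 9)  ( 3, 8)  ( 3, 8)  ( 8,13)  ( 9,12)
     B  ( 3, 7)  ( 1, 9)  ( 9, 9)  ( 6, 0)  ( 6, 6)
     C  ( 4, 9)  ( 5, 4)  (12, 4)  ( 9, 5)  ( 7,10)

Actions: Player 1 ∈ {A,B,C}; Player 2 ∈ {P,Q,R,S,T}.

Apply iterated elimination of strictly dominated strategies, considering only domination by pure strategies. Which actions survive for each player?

Survivors P1:{A,C} P2:{S,T}

P1 drop B (C beats it: P:4>3 Q:5>1 R:12>9 S:9>6 T:7>6)
P2 drop P (T beats it: A:12>9 C:10>9)
P2 drop Q (S beats it: A:13>8 C:5>4)
P2 drop R (S beats it: A:13>8 C:5>4)
P1→{A,C} P2→{S,T}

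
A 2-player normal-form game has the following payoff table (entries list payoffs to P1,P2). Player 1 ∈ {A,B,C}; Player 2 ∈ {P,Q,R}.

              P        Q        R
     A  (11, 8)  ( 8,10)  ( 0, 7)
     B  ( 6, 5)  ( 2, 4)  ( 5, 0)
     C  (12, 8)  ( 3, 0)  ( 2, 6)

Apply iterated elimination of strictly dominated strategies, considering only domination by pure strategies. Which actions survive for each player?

P2 drop R (P beats it: A:8>7 B:5>0 C:8>6)
P1 drop B (A beats it: P:11>6 Q:8>2)
P1→{A,C} P2→{P,Q}

IESDS → P1:{A,C} P2:{P,Q}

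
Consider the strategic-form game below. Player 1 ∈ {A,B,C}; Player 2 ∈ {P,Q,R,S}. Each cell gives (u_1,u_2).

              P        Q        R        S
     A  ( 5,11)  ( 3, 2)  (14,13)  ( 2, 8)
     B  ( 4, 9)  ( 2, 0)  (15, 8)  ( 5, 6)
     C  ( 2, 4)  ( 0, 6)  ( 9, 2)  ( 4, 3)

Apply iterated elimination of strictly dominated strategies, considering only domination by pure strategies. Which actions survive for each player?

Survivors P1:{A,B} P2:{P,R}

P1 drop C (B beats it: P:4>2 Q:2>0 R:15>9 S:5>4)
P2 drop Q (P beats it: A:11>2 B:9>0)
P2 drop S (P beats it: A:11>8 B:9>6)
P1→{A,B} P2→{P,R}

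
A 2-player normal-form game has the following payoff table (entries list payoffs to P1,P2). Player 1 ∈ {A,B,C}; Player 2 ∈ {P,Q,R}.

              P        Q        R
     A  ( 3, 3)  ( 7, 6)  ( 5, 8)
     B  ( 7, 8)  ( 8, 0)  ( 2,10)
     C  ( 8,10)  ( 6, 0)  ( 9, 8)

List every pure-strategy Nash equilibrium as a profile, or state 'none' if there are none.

PSNE = {(C,P)}

(A,P): not NE [P1→C gives 8>3; P2→R gives 8>3]
(A,Q): not NE [P1→B gives 8>7; P2→R gives 8>6]
(A,R): not NE [P1→C gives 9>5]
(B,P): not NE [P1→C gives 8>7; P2→R gives 10>8]
(B,Q): not NE [P2→R gives 10>0]
(B,R): not NE [P1→C gives 9>2]
(C,P): NE
(C,Q): not NE [P1→B gives 8>6; P2→P gives 10>0]
(C,R): not NE [P2→P gives 10>8]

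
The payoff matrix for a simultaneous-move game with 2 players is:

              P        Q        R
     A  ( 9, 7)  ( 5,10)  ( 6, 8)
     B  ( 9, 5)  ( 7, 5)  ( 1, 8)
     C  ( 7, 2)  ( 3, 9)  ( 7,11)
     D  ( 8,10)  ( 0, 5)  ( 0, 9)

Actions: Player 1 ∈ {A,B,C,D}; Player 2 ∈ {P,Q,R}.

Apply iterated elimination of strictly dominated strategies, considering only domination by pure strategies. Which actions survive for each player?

P1 drop D (A beats it: P:9>8 Q:5>0 R:6>0)
P2 drop P (R beats it: A:8>7 B:8>5 C:11>2)
P1→{A,B,C} P2→{Q,R}

Remaining: P1:{A,B,C} P2:{Q,R}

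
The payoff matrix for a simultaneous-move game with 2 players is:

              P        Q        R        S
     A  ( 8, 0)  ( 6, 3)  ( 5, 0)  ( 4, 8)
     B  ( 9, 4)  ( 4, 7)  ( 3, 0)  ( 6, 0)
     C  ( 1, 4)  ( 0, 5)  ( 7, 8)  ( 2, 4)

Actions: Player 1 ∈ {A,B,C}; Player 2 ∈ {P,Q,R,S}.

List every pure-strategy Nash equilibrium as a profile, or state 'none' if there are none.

(A,P): not NE [P1→B gives 9>8; P2→S gives 8>0]
(A,Q): not NE [P2→S gives 8>3]
(A,R): not NE [P1→C gives 7>5; P2→S gives 8>0]
(A,S): not NE [P1→B gives 6>4]
(B,P): not NE [P2→Q gives 7>4]
(B,Q): not NE [P1→A gives 6>4]
(B,R): not NE [P1→C gives 7>3; P2→Q gives 7>0]
(B,S): not NE [P2→Q gives 7>0]
(C,P): not NE [P1→B gives 9>1; P2→R gives 8>4]
(C,Q): not NE [P1→A gives 6>0; P2→R gives 8>5]
(C,R): NE
(C,S): not NE [P1→B gives 6>2; P2→R gives 8>4]

Nash profiles: (C,R)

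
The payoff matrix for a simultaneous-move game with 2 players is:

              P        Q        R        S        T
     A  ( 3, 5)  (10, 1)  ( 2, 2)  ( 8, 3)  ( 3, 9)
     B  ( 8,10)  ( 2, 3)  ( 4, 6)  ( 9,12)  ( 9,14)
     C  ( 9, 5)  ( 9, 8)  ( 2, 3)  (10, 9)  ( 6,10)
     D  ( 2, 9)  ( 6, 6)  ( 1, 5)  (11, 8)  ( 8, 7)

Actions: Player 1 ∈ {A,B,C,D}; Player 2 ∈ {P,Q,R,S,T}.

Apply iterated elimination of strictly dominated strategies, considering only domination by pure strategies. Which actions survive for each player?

P2 drop Q (S beats it: A:3>1 B:12>3 C:9>8 D:8>6)
P1 drop A (B beats it: P:8>3 R:4>2 S:9>8 T:9>3)
P2 drop R (P beats it: B:10>6 C:5>3 D:9>5)
P1→{B,C,D} P2→{P,S,T}

Remaining: P1:{B,C,D} P2:{P,S,T}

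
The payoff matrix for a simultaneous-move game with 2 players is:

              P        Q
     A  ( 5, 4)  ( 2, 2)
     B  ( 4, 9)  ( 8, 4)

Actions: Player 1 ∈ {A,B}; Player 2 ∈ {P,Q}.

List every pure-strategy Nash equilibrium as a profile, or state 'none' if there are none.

(A,P): NE
(A,Q): not NE [P1→B gives 8>2; P2→P gives 4>2]
(B,P): not NE [P1→A gives 5>4]
(B,Q): not NE [P2→P gives 9>4]

Nash profiles: (A,P)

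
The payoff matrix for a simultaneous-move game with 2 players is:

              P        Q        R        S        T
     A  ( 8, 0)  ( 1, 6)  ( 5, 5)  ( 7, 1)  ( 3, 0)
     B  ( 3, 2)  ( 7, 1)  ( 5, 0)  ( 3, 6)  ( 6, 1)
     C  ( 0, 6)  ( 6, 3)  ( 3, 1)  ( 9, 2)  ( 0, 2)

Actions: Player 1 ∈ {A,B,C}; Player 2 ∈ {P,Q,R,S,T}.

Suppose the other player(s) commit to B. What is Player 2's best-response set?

argmax u_2 = {S}

u_2(P vs B) = 2
u_2(Q vs B) = 1
u_2(R vs B) = 0
u_2(S vs B) = 6
u_2(T vs B) = 1
max payoff 6 at {S}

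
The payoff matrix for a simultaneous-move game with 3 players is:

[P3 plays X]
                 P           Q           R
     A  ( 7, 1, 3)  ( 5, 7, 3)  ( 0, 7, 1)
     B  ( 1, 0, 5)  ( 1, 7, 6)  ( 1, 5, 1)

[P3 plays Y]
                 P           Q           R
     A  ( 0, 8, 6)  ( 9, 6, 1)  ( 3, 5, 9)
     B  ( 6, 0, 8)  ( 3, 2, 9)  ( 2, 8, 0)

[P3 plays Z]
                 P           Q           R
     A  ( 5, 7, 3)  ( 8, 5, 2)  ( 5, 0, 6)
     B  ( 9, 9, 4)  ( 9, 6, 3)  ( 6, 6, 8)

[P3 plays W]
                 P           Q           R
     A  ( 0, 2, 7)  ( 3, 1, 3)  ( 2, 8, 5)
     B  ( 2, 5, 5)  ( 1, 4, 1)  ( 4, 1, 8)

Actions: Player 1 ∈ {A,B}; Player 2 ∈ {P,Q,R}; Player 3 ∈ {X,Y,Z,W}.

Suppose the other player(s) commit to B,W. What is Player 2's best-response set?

argmax u_2 = {P}

u_2(P vs B,W) = 5
u_2(Q vs B,W) = 4
u_2(R vs B,W) = 1
max payoff 5 at {P}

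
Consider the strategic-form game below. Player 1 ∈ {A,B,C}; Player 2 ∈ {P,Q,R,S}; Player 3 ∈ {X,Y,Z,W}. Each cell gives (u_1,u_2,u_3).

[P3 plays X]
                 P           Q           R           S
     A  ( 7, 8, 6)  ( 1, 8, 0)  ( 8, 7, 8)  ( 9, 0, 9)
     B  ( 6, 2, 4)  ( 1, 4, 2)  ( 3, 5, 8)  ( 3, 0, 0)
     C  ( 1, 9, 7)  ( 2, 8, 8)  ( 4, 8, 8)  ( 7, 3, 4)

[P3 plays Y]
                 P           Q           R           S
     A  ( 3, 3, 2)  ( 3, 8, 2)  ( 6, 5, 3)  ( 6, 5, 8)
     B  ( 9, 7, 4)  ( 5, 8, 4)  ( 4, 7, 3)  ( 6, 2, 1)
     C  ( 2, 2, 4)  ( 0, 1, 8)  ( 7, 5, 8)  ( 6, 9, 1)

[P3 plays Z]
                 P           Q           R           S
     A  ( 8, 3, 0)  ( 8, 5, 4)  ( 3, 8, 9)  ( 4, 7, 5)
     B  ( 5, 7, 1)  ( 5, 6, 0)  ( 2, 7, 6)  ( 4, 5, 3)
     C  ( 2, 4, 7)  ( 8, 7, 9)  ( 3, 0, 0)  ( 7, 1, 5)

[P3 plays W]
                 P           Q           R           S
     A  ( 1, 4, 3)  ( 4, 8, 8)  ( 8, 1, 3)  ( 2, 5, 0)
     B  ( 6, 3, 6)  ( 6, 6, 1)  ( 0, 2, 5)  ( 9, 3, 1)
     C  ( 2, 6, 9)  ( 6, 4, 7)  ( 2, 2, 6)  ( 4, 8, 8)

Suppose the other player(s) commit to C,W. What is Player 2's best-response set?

argmax u_2 = {S}

u_2(P vs C,W) = 6
u_2(Q vs C,W) = 4
u_2(R vs C,W) = 2
u_2(S vs C,W) = 8
max payoff 8 at {S}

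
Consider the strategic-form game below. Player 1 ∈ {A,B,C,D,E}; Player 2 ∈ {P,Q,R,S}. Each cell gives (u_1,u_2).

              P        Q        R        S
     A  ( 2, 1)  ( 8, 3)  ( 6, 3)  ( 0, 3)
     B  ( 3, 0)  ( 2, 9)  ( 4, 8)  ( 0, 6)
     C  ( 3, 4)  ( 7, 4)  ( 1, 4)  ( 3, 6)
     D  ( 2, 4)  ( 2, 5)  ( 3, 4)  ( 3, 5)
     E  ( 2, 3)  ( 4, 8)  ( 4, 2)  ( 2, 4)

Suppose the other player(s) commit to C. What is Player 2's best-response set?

u_2(P vs C) = 4
u_2(Q vs C) = 4
u_2(R vs C) = 4
u_2(S vs C) = 6
max payoff 6 at {S}

argmax u_2 = {S}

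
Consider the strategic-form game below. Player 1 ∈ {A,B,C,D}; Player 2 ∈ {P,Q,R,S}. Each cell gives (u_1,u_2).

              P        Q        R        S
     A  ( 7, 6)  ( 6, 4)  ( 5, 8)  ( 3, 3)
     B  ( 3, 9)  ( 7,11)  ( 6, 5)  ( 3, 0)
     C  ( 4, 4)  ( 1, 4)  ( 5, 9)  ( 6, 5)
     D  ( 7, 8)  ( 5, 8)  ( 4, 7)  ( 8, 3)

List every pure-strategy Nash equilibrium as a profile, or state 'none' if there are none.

(A,P): not NE [P2→R gives 8>6]
(A,Q): not NE [P1→B gives 7>6; P2→R gives 8>4]
(A,R): not NE [P1→B gives 6>5]
(A,S): not NE [P1→D gives 8>3; P2→R gives 8>3]
(B,P): not NE [P1→D gives 7>3; P2→Q gives 11>9]
(B,Q): NE
(B,R): not NE [P2→Q gives 11>5]
(B,S): not NE [P1→D gives 8>3; P2→Q gives 11>0]
(C,P): not NE [P1→D gives 7>4; P2→R gives 9>4]
(C,Q): not NE [P1→B gives 7>1; P2→R gives 9>4]
(C,R): not NE [P1→B gives 6>5]
(C,S): not NE [P1→D gives 8>6; P2→R gives 9>5]
(D,P): NE
(D,Q): not NE [P1→B gives 7>5]
(D,R): not NE [P1→B gives 6>4; P2→Q gives 8>7]
(D,S): not NE [P2→Q gives 8>3]

NE set: (B,Q), (D,P)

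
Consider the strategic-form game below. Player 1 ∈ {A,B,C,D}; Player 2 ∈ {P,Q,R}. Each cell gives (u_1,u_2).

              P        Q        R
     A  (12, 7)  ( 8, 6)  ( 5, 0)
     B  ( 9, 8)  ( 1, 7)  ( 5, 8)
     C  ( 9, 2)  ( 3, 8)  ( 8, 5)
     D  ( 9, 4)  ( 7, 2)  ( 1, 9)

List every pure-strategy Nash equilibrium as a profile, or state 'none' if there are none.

Nash profiles: (A,P)

(A,P): NE
(A,Q): not NE [P2→P gives 7>6]
(A,R): not NE [P1→C gives 8>5; P2→P gives 7>0]
(B,P): not NE [P1→A gives 12>9]
(B,Q): not NE [P1→A gives 8>1; P2→R gives 8>7]
(B,R): not NE [P1→C gives 8>5]
(C,P): not NE [P1→A gives 12>9; P2→Q gives 8>2]
(C,Q): not NE [P1→A gives 8>3]
(C,R): not NE [P2→Q gives 8>5]
(D,P): not NE [P1→A gives 12>9; P2→R gives 9>4]
(D,Q): not NE [P1→A gives 8>7; P2→R gives 9>2]
(D,R): not NE [P1→C gives 8>1]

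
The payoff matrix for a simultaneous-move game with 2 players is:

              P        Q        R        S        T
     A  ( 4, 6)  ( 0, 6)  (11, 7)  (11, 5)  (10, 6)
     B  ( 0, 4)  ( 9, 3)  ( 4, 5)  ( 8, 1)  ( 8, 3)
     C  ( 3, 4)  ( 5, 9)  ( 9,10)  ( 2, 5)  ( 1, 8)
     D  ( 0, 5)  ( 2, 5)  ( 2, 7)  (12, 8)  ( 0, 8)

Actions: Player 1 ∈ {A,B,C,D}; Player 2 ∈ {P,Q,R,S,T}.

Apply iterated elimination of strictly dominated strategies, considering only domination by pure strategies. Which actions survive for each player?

IESDS → P1:{A,D} P2:{R,S,T}

P2 drop P (R beats it: A:7>6 B:5>4 C:10>4 D:7>5)
P2 drop Q (R beats it: A:7>6 B:5>3 C:10>9 D:7>5)
P1 drop B (A beats it: R:11>4 S:11>8 T:10>8)
P1 drop C (A beats it: R:11>9 S:11>2 T:10>1)
P1→{A,D} P2→{R,S,T}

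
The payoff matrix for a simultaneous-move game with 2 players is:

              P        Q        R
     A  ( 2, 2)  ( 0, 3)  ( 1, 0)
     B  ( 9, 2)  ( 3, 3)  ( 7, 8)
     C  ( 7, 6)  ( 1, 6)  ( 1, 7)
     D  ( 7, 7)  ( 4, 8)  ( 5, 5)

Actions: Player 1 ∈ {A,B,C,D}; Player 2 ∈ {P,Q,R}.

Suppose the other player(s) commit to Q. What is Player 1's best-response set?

argmax u_1 = {D}

u_1(A vs Q) = 0
u_1(B vs Q) = 3
u_1(C vs Q) = 1
u_1(D vs Q) = 4
max payoff 4 at {D}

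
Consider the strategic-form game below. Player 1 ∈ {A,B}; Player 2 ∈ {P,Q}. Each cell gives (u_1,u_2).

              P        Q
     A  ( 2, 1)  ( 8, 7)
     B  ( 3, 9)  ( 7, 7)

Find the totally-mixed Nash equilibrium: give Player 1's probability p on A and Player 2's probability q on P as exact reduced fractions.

P1 indiff ⇒ q·2+(1-q)·8 = q·3+(1-q)·7 ⇒ q(-1) = (1-q)(-1) ⇒ q = 1/2
P2 indiff ⇒ p·1+(1-p)·9 = p·7+(1-p)·7 ⇒ p(-6) = (1-p)(-2) ⇒ p = 1/4

(p,q) = (1/4, 1/2)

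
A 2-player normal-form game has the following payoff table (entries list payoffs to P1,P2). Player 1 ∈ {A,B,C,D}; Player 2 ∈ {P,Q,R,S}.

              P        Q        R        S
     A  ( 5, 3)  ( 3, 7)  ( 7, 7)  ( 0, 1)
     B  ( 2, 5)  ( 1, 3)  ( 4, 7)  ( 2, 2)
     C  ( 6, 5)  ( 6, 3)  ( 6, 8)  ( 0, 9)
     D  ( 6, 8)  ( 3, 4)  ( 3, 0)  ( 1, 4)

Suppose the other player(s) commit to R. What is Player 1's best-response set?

u_1(A vs R) = 7
u_1(B vs R) = 4
u_1(C vs R) = 6
u_1(D vs R) = 3
max payoff 7 at {A}

argmax u_1 = {A}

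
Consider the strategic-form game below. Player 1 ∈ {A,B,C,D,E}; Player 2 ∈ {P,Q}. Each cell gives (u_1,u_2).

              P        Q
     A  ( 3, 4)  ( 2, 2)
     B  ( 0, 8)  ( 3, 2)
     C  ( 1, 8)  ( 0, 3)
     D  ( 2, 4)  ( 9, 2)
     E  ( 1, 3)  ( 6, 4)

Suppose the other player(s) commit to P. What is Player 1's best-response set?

u_1(A vs P) = 3
u_1(B vs P) = 0
u_1(C vs P) = 1
u_1(D vs P) = 2
u_1(E vs P) = 1
max payoff 3 at {A}

argmax u_1 = {A}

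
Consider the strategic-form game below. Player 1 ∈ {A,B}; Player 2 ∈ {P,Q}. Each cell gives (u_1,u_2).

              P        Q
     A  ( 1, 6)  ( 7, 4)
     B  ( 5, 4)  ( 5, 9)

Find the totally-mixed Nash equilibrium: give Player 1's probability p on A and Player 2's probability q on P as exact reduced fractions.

P1 indiff ⇒ q·1+(1-q)·7 = q·5+(1-q)·5 ⇒ q(-4) = (1-q)(-2) ⇒ q = 1/3
P2 indiff ⇒ p·6+(1-p)·4 = p·4+(1-p)·9 ⇒ p(2) = (1-p)(5) ⇒ p = 5/7

p=5/7, q=1/3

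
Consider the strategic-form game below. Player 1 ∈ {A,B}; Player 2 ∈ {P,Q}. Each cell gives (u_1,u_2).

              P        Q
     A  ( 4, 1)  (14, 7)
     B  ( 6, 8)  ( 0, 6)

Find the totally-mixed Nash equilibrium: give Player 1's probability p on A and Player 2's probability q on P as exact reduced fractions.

P1 indiff ⇒ q·4+(1-q)·14 = q·6+(1-q)·0 ⇒ q(-2) = (1-q)(-14) ⇒ q = 7/8
P2 indiff ⇒ p·1+(1-p)·8 = p·7+(1-p)·6 ⇒ p(-6) = (1-p)(-2) ⇒ p = 1/4

P1 mixes 1/4 on A; P2 mixes 7/8 on P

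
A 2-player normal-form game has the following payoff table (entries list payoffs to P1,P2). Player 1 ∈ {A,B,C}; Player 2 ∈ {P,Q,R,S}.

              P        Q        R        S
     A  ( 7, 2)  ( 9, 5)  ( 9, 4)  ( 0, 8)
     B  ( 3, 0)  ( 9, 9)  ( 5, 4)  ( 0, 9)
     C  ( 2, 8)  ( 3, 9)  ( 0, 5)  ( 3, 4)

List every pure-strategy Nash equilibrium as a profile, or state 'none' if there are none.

(A,P): not NE [P2→S gives 8>2]
(A,Q): not NE [P2→S gives 8>5]
(A,R): not NE [P2→S gives 8>4]
(A,S): not NE [P1→C gives 3>0]
(B,P): not NE [P1→A gives 7>3; P2→S gives 9>0]
(B,Q): NE
(B,R): not NE [P1→A gives 9>5; P2→S gives 9>4]
(B,S): not NE [P1→C gives 3>0]
(C,P): not NE [P1→A gives 7>2; P2→Q gives 9>8]
(C,Q): not NE [P1→B gives 9>3]
(C,R): not NE [P1→A gives 9>0; P2→Q gives 9>5]
(C,S): not NE [P2→Q gives 9>4]

Nash profiles: (B,Q)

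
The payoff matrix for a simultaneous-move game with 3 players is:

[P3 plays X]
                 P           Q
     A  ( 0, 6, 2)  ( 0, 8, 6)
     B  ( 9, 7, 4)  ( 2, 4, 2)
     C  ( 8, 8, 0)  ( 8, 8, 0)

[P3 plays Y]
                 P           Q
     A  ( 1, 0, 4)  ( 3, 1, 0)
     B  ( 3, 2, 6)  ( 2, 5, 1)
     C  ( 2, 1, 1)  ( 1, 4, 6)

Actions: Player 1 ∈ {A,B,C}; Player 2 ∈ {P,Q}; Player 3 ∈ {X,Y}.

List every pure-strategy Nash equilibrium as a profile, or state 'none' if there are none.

(A,P,X): not NE [P1→B gives 9>0; P2→Q gives 8>6; P3→Y gives 4>2]
(A,P,Y): not NE [P1→B gives 3>1; P2→Q gives 1>0]
(A,Q,X): not NE [P1→C gives 8>0]
(A,Q,Y): not NE [P3→X gives 6>0]
(B,P,X): not NE [P3→Y gives 6>4]
(B,P,Y): not NE [P2→Q gives 5>2]
(B,Q,X): not NE [P1→C gives 8>2; P2→P gives 7>4]
(B,Q,Y): not NE [P1→A gives 3>2; P3→X gives 2>1]
(C,P,X): not NE [P1→B gives 9>8; P3→Y gives 1>0]
(C,P,Y): not NE [P1→B gives 3>2; P2→Q gives 4>1]
(C,Q,X): not NE [P3→Y gives 6>0]
(C,Q,Y): not NE [P1→A gives 3>1]

Equilibria: none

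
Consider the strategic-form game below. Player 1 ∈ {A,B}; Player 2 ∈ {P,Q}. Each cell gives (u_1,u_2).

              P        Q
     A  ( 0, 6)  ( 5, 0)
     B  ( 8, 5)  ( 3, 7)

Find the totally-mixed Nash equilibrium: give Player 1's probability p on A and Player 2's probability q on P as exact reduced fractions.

P1 indiff ⇒ q·0+(1-q)·5 = q·8+(1-q)·3 ⇒ q(-8) = (1-q)(-2) ⇒ q = 1/5
P2 indiff ⇒ p·6+(1-p)·5 = p·0+(1-p)·7 ⇒ p(6) = (1-p)(2) ⇒ p = 1/4

(p,q) = (1/4, 1/5)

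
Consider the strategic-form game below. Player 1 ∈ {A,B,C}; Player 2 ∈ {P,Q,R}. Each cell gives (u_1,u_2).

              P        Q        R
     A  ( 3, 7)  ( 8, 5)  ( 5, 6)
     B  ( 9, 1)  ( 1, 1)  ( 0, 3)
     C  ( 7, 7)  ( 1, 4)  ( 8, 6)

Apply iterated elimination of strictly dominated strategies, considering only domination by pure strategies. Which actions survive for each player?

P2 drop Q (R beats it: A:6>5 B:3>1 C:6>4)
P1 drop A (C beats it: P:7>3 R:8>5)
P1→{B,C} P2→{P,R}

Survivors P1:{B,C} P2:{P,R}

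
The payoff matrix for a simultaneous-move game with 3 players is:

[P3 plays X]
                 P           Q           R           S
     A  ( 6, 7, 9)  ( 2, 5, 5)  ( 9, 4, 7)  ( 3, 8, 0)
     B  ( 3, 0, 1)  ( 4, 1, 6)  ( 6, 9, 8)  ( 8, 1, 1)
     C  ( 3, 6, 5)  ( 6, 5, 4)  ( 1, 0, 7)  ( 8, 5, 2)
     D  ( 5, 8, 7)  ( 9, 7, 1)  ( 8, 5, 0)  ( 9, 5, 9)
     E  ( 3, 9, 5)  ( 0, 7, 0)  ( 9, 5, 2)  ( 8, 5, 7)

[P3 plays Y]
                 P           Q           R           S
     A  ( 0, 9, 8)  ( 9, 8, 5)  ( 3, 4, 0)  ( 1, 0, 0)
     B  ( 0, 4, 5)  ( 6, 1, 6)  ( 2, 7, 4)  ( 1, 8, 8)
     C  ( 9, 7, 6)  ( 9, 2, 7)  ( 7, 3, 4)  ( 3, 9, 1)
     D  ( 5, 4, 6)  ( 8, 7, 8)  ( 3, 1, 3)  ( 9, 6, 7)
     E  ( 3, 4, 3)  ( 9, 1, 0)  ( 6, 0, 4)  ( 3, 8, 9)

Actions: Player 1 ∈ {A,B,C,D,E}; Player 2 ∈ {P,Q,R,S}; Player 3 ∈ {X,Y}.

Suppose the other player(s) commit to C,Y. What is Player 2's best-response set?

u_2(P vs C,Y) = 7
u_2(Q vs C,Y) = 2
u_2(R vs C,Y) = 3
u_2(S vs C,Y) = 9
max payoff 9 at {S}

P2 best: {S}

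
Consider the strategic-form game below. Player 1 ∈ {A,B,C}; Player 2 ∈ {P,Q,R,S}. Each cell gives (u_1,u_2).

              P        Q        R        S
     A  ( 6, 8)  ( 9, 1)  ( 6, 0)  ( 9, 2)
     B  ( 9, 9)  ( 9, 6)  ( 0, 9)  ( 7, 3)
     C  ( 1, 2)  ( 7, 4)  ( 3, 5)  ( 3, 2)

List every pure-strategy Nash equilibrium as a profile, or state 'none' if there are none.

PSNE = {(B,P)}

(A,P): not NE [P1→B gives 9>6]
(A,Q): not NE [P2→P gives 8>1]
(A,R): not NE [P2→P gives 8>0]
(A,S): not NE [P2→P gives 8>2]
(B,P): NE
(B,Q): not NE [P2→R gives 9>6]
(B,R): not NE [P1→A gives 6>0]
(B,S): not NE [P1→A gives 9>7; P2→R gives 9>3]
(C,P): not NE [P1→B gives 9>1; P2→R gives 5>2]
(C,Q): not NE [P1→B gives 9>7; P2→R gives 5>4]
(C,R): not NE [P1→A gives 6>3]
(C,S): not NE [P1→A gives 9>3; P2→R gives 5>2]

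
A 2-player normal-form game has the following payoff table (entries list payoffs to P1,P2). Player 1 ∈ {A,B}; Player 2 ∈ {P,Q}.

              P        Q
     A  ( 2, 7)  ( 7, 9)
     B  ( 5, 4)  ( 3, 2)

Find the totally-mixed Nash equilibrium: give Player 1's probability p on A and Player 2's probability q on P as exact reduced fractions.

p=1/2, q=4/7

P1 indiff ⇒ q·2+(1-q)·7 = q·5+(1-q)·3 ⇒ q(-3) = (1-q)(-4) ⇒ q = 4/7
P2 indiff ⇒ p·7+(1-p)·4 = p·9+(1-p)·2 ⇒ p(-2) = (1-p)(-2) ⇒ p = 1/2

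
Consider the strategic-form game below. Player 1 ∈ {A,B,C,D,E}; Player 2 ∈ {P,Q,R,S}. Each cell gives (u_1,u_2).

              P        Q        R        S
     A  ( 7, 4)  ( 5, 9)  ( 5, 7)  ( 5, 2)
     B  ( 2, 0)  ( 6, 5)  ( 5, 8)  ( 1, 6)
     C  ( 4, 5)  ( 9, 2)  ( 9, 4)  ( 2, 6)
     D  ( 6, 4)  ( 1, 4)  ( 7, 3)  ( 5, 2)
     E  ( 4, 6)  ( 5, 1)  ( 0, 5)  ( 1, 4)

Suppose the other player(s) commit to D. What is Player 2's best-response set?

BR_2 = {P,Q}

u_2(P vs D) = 4
u_2(Q vs D) = 4
u_2(R vs D) = 3
u_2(S vs D) = 2
max payoff 4 at {P,Q}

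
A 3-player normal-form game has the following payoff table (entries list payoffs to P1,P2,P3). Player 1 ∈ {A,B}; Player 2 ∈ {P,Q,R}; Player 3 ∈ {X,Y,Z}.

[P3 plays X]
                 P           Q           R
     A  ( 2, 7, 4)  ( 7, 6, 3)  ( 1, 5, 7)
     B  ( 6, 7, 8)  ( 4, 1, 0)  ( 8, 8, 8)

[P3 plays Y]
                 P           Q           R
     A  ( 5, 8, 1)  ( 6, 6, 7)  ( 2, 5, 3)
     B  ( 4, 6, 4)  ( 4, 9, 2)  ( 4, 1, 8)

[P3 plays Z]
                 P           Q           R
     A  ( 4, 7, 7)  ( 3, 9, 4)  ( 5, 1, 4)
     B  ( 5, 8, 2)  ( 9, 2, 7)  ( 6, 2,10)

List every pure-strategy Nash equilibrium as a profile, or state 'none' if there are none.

(A,P,X): not NE [P1→B gives 6>2; P3→Z gives 7>4]
(A,P,Y): not NE [P3→Z gives 7>1]
(A,P,Z): not NE [P1→B gives 5>4; P2→Q gives 9>7]
(A,Q,X): not NE [P2→P gives 7>6; P3→Y gives 7>3]
(A,Q,Y): not NE [P2→P gives 8>6]
(A,Q,Z): not NE [P1→B gives 9>3; P3→Y gives 7>4]
(A,R,X): not NE [P1→B gives 8>1; P2→P gives 7>5]
(A,R,Y): not NE [P1→B gives 4>2; P2→P gives 8>5; P3→X gives 7>3]
(A,R,Z): not NE [P1→B gives 6>5; P2→Q gives 9>1; P3→X gives 7>4]
(B,P,X): not NE [P2→R gives 8>7]
(B,P,Y): not NE [P1→A gives 5>4; P2→Q gives 9>6; P3→X gives 8>4]
(B,P,Z): not NE [P3→X gives 8>2]
(B,Q,X): not NE [P1→A gives 7>4; P2→R gives 8>1; P3→Z gives 7>0]
(B,Q,Y): not NE [P1→A gives 6>4; P3→Z gives 7>2]
(B,Q,Z): not NE [P2→P gives 8>2]
(B,R,X): not NE [P3→Z gives 10>8]
(B,R,Y): not NE [P2→Q gives 9>1; P3→Z gives 10>8]
(B,R,Z): not NE [P2→P gives 8>2]

Equilibria: none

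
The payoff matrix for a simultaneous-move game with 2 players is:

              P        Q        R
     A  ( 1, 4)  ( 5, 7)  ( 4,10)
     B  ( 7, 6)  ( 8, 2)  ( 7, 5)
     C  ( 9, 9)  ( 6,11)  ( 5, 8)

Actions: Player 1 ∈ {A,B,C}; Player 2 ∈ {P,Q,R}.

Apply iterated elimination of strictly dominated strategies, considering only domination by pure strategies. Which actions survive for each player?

Survivors P1:{B,C} P2:{P,Q}

P1 drop A (B beats it: P:7>1 Q:8>5 R:7>4)
P2 drop R (P beats it: B:6>5 C:9>8)
P1→{B,C} P2→{P,Q}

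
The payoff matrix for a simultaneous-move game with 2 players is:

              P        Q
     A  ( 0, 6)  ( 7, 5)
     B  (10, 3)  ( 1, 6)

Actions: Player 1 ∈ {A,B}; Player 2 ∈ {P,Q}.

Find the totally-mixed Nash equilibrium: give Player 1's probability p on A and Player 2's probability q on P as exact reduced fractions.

(p,q) = (3/4, 3/8)

P1 indiff ⇒ q·0+(1-q)·7 = q·10+(1-q)·1 ⇒ q(-10) = (1-q)(-6) ⇒ q = 3/8
P2 indiff ⇒ p·6+(1-p)·3 = p·5+(1-p)·6 ⇒ p(1) = (1-p)(3) ⇒ p = 3/4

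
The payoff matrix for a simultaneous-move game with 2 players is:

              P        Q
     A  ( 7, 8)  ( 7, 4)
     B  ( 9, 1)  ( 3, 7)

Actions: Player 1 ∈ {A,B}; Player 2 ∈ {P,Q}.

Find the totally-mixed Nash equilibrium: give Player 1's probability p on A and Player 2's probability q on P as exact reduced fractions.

P1 indiff ⇒ q·7+(1-q)·7 = q·9+(1-q)·3 ⇒ q(-2) = (1-q)(-4) ⇒ q = 2/3
P2 indiff ⇒ p·8+(1-p)·1 = p·4+(1-p)·7 ⇒ p(4) = (1-p)(6) ⇒ p = 3/5

P1 mixes 3/5 on A; P2 mixes 2/3 on P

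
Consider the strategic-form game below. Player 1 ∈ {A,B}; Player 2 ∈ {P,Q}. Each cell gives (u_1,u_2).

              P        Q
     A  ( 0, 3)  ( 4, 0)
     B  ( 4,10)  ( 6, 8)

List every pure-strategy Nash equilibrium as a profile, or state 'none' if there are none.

Nash profiles: (B,P)

(A,P): not NE [P1→B gives 4>0]
(A,Q): not NE [P1→B gives 6>4; P2→P gives 3>0]
(B,P): NE
(B,Q): not NE [P2→P gives 10>8]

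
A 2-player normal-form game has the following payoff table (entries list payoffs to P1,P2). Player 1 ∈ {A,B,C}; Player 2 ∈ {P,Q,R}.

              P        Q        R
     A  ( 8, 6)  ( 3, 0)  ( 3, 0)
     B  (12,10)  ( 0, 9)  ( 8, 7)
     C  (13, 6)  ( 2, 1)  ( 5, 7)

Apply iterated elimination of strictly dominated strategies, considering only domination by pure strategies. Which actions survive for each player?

P2 drop Q (P beats it: A:6>0 B:10>9 C:6>1)
P1 drop A (B beats it: P:12>8 R:8>3)
P1→{B,C} P2→{P,R}

IESDS → P1:{B,C} P2:{P,R}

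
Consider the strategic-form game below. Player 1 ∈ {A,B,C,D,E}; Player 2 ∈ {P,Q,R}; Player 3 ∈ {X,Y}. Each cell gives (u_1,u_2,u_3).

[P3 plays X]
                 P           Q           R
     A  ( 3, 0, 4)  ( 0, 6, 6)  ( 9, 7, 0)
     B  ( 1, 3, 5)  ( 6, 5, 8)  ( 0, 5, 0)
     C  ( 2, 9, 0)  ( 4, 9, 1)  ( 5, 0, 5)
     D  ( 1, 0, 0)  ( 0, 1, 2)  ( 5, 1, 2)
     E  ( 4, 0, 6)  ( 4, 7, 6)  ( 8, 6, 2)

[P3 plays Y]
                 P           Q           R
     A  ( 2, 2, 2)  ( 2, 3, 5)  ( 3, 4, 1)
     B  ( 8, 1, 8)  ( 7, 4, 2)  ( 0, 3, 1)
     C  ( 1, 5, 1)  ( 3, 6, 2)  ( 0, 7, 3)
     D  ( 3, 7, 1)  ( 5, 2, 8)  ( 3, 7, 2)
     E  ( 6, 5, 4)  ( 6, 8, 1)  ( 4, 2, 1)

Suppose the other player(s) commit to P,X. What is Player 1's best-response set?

u_1(A vs P,X) = 3
u_1(B vs P,X) = 1
u_1(C vs P,X) = 2
u_1(D vs P,X) = 1
u_1(E vs P,X) = 4
max payoff 4 at {E}

BR_1 = {E}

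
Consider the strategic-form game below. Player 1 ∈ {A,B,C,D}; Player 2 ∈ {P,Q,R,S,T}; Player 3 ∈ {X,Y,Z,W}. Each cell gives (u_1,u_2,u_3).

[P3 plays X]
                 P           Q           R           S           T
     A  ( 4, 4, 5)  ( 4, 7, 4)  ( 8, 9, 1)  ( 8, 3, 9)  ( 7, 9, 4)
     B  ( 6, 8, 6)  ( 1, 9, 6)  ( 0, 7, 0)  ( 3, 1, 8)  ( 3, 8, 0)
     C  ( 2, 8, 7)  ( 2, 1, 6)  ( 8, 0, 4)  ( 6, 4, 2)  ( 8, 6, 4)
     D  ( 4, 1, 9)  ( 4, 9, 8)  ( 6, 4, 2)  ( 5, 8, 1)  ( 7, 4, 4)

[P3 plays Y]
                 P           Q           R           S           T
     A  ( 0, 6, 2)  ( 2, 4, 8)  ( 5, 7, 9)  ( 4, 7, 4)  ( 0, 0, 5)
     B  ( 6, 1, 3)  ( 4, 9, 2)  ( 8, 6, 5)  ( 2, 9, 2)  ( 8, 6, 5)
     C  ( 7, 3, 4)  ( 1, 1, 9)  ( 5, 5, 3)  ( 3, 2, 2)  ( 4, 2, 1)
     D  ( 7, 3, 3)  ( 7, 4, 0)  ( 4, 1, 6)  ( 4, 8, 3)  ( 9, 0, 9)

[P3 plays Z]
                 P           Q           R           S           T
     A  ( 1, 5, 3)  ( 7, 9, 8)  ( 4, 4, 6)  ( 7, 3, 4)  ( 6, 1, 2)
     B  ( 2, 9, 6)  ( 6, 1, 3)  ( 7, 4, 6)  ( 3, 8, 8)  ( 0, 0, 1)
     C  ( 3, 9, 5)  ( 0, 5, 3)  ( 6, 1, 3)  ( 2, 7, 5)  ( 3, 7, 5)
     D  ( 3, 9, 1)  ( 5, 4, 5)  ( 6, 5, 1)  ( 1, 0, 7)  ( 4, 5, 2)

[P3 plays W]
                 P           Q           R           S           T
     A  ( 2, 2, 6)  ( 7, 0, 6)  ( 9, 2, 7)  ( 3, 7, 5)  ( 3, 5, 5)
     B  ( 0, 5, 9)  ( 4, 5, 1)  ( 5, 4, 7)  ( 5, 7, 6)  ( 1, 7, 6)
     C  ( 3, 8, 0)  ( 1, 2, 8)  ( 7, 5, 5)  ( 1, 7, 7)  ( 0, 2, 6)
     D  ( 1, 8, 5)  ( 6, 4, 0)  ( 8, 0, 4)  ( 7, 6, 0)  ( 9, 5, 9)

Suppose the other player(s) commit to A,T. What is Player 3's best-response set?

u_3(X vs A,T) = 4
u_3(Y vs A,T) = 5
u_3(Z vs A,T) = 2
u_3(W vs A,T) = 5
max payoff 5 at {Y,W}

BR_3 = {Y,W}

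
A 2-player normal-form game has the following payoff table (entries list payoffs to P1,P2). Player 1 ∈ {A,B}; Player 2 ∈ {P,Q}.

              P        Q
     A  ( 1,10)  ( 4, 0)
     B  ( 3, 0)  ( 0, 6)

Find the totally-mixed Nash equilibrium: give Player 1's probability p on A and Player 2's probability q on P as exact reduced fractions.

P1 indiff ⇒ q·1+(1-q)·4 = q·3+(1-q)·0 ⇒ q(-2) = (1-q)(-4) ⇒ q = 2/3
P2 indiff ⇒ p·10+(1-p)·0 = p·0+(1-p)·6 ⇒ p(10) = (1-p)(6) ⇒ p = 3/8

(p,q) = (3/8, 2/3)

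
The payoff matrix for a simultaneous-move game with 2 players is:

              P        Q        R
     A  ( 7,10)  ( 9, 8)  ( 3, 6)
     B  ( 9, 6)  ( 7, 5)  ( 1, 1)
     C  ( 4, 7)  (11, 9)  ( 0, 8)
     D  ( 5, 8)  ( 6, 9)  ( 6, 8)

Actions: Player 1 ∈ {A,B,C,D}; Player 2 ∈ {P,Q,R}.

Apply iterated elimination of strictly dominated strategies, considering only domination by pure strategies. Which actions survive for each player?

Remaining: P1:{A,B,C} P2:{P,Q}

P2 drop R (Q beats it: A:8>6 B:5>1 C:9>8 D:9>8)
P1 drop D (A beats it: P:7>5 Q:9>6)
P1→{A,B,C} P2→{P,Q}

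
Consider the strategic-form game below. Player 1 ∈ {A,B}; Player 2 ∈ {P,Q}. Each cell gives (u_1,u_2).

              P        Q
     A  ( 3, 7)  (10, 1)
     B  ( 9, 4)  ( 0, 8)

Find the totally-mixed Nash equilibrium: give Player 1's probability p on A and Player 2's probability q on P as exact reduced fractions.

P1 mixes 2/5 on A; P2 mixes 5/8 on P

P1 indiff ⇒ q·3+(1-q)·10 = q·9+(1-q)·0 ⇒ q(-6) = (1-q)(-10) ⇒ q = 5/8
P2 indiff ⇒ p·7+(1-p)·4 = p·1+(1-p)·8 ⇒ p(6) = (1-p)(4) ⇒ p = 2/5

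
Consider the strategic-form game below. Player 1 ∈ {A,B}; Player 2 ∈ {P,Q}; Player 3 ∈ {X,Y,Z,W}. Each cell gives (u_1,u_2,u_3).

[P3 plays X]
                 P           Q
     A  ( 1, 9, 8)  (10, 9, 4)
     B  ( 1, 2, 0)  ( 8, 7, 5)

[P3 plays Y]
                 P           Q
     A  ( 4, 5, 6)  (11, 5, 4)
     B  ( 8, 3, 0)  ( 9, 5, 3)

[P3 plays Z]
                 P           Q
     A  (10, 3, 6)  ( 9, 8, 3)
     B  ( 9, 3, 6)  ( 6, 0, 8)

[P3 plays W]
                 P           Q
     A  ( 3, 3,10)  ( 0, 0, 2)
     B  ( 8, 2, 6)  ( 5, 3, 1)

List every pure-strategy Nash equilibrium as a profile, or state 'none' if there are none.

NE set: (A,Q,X), (A,Q,Y)

(A,P,X): not NE [P3→W gives 10>8]
(A,P,Y): not NE [P1→B gives 8>4; P3→W gives 10>6]
(A,P,Z): not NE [P2→Q gives 8>3; P3→W gives 10>6]
(A,P,W): not NE [P1→B gives 8>3]
(A,Q,X): NE
(A,Q,Y): NE
(A,Q,Z): not NE [P3→Y gives 4>3]
(A,Q,W): not NE [P1→B gives 5>0; P2→P gives 3>0; P3→Y gives 4>2]
(B,P,X): not NE [P2→Q gives 7>2; P3→W gives 6>0]
(B,P,Y): not NE [P2→Q gives 5>3; P3→W gives 6>0]
(B,P,Z): not NE [P1→A gives 10>9]
(B,P,W): not NE [P2→Q gives 3>2]
(B,Q,X): not NE [P1→A gives 10>8; P3→Z gives 8>5]
(B,Q,Y): not NE [P1→A gives 11>9; P3→Z gives 8>3]
(B,Q,Z): not NE [P1→A gives 9>6; P2→P gives 3>0]
(B,Q,W): not NE [P3→Z gives 8>1]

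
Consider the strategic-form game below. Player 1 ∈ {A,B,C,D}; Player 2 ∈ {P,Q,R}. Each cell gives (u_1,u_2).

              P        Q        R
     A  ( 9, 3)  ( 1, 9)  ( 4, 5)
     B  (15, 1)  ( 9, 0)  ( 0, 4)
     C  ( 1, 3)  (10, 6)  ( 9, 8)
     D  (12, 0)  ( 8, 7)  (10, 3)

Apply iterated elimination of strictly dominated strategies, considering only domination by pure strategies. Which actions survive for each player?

P1 drop A (D beats it: P:12>9 Q:8>1 R:10>4)
P2 drop P (R beats it: B:4>1 C:8>3 D:3>0)
P1 drop B (C beats it: Q:10>9 R:9>0)
P1→{C,D} P2→{Q,R}

IESDS → P1:{C,D} P2:{Q,R}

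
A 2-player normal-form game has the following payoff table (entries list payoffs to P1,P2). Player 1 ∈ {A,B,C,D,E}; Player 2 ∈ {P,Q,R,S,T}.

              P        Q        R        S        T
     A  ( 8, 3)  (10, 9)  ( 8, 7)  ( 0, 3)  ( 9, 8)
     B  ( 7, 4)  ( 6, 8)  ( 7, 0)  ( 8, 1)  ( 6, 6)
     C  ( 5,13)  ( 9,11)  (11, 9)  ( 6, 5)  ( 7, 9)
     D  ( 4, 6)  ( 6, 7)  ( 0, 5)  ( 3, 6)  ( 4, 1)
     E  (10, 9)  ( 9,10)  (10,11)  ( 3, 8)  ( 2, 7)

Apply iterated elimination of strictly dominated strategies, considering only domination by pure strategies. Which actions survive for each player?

P1 drop D (C beats it: P:5>4 Q:9>6 R:11>0 S:6>3 T:7>4)
P2 drop S (Q beats it: A:9>3 B:8>1 C:11>5 E:10>8)
P1 drop B (A beats it: P:8>7 Q:10>6 R:8>7 T:9>6)
P2 drop T (Q beats it: A:9>8 C:11>9 E:10>7)
P1→{A,C,E} P2→{P,Q,R}

IESDS → P1:{A,C,E} P2:{P,Q,R}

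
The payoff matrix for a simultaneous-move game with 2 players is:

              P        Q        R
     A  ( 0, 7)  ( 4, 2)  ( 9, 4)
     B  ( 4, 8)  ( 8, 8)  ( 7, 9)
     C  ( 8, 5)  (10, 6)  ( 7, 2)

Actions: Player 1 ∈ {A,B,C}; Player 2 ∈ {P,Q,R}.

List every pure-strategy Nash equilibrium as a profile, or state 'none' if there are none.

(A,P): not NE [P1→C gives 8>0]
(A,Q): not NE [P1→C gives 10>4; P2→P gives 7>2]
(A,R): not NE [P2→P gives 7>4]
(B,P): not NE [P1→C gives 8>4; P2→R gives 9>8]
(B,Q): not NE [P1→C gives 10>8; P2→R gives 9>8]
(B,R): not NE [P1→A gives 9>7]
(C,P): not NE [P2→Q gives 6>5]
(C,Q): NE
(C,R): not NE [P1→A gives 9>7; P2→Q gives 6>2]

Nash profiles: (C,Q)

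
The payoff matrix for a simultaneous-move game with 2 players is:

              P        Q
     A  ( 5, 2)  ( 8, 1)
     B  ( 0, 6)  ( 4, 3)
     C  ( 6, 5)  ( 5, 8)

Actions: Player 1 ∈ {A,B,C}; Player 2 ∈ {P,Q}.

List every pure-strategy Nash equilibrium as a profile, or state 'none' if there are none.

No pure NE.

(A,P): not NE [P1→C gives 6>5]
(A,Q): not NE [P2→P gives 2>1]
(B,P): not NE [P1→C gives 6>0]
(B,Q): not NE [P1→A gives 8>4; P2→P gives 6>3]
(C,P): not NE [P2→Q gives 8>5]
(C,Q): not NE [P1→A gives 8>5]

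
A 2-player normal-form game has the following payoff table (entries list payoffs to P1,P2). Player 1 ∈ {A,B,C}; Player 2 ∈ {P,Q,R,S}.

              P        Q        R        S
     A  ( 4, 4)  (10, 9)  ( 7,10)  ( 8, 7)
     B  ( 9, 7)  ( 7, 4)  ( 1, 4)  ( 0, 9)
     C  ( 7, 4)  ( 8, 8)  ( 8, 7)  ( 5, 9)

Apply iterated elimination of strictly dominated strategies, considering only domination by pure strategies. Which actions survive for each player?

Remaining: P1:{A,C} P2:{Q,R,S}

P2 drop P (S beats it: A:7>4 B:9>7 C:9>4)
P1 drop B (A beats it: Q:10>7 R:7>1 S:8>0)
P1→{A,C} P2→{Q,R,S}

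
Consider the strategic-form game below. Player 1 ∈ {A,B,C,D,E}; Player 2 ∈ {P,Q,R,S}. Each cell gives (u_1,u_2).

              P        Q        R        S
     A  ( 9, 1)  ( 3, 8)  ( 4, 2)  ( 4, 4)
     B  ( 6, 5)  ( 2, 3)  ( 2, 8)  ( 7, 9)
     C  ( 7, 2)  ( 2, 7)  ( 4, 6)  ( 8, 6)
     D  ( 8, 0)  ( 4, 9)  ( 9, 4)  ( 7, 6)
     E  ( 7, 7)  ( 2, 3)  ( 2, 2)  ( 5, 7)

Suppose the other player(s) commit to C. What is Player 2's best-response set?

BR_2 = {Q}

u_2(P vs C) = 2
u_2(Q vs C) = 7
u_2(R vs C) = 6
u_2(S vs C) = 6
max payoff 7 at {Q}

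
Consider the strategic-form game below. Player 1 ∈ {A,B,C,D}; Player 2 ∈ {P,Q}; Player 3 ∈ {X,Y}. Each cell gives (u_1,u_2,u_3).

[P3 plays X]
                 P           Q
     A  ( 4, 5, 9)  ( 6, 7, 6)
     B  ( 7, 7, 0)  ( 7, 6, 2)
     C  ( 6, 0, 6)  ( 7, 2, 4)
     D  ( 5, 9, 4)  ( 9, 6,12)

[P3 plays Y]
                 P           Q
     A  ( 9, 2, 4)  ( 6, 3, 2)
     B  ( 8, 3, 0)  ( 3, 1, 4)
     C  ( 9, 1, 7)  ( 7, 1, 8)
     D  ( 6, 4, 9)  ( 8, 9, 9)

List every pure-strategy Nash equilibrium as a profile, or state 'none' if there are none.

Nash profiles: (B,P,X), (C,P,Y)

(A,P,X): not NE [P1→B gives 7>4; P2→Q gives 7>5]
(A,P,Y): not NE [P2→Q gives 3>2; P3→X gives 9>4]
(A,Q,X): not NE [P1→D gives 9>6]
(A,Q,Y): not NE [P1→D gives 8>6; P3→X gives 6>2]
(B,P,X): NE
(B,P,Y): not NE [P1→C gives 9>8]
(B,Q,X): not NE [P1→D gives 9>7; P2→P gives 7>6; P3→Y gives 4>2]
(B,Q,Y): not NE [P1→D gives 8>3; P2→P gives 3>1]
(C,P,X): not NE [P1→B gives 7>6; P2→Q gives 2>0; P3→Y gives 7>6]
(C,P,Y): NE
(C,Q,X): not NE [P1→D gives 9>7; P3→Y gives 8>4]
(C,Q,Y): not NE [P1→D gives 8>7]
(D,P,X): not NE [P1→B gives 7>5; P3→Y gives 9>4]
(D,P,Y): not NE [P1→C gives 9>6; P2→Q gives 9>4]
(D,Q,X): not NE [P2→P gives 9>6]
(D,Q,Y): not NE [P3→X gives 12>9]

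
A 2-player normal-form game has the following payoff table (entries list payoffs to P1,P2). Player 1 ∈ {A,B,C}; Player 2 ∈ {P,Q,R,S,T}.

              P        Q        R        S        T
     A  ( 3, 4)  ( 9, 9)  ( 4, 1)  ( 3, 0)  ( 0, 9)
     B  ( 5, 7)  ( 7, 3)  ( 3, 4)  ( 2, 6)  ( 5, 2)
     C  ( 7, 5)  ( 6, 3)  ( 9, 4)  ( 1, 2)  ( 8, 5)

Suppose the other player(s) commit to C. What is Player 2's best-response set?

u_2(P vs C) = 5
u_2(Q vs C) = 3
u_2(R vs C) = 4
u_2(S vs C) = 2
u_2(T vs C) = 5
max payoff 5 at {P,T}

argmax u_2 = {P,T}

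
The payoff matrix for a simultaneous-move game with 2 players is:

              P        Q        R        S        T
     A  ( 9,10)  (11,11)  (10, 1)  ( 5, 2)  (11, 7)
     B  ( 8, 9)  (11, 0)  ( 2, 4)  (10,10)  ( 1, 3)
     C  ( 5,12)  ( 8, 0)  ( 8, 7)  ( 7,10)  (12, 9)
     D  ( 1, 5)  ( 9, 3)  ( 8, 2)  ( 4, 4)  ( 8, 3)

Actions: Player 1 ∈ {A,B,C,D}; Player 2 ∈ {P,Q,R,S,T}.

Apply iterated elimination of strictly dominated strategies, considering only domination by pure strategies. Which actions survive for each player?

P1 drop D (A beats it: P:9>1 Q:11>9 R:10>8 S:5>4 T:11>8)
P2 drop R (P beats it: A:10>1 B:9>4 C:12>7)
P2 drop T (P beats it: A:10>7 B:9>3 C:12>9)
P1 drop C (B beats it: P:8>5 Q:11>8 S:10>7)
P1→{A,B} P2→{P,Q,S}

Remaining: P1:{A,B} P2:{P,Q,S}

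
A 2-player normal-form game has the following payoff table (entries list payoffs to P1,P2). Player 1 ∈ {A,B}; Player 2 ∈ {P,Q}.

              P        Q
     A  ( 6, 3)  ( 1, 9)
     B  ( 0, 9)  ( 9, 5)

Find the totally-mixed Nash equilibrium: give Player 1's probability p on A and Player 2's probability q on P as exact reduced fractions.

P1 indiff ⇒ q·6+(1-q)·1 = q·0+(1-q)·9 ⇒ q(6) = (1-q)(8) ⇒ q = 4/7
P2 indiff ⇒ p·3+(1-p)·9 = p·9+(1-p)·5 ⇒ p(-6) = (1-p)(-4) ⇒ p = 2/5

P1 mixes 2/5 on A; P2 mixes 4/7 on P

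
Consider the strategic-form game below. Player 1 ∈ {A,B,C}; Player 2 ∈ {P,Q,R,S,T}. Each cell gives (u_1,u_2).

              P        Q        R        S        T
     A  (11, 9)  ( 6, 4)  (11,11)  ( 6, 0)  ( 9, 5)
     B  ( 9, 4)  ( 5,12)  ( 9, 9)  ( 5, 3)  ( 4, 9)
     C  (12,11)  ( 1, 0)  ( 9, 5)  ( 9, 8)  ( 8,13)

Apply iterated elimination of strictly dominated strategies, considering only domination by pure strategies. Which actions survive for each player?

Remaining: P1:{A,C} P2:{P,R,T}

P1 drop B (A beats it: P:11>9 Q:6>5 R:11>9 S:6>5 T:9>4)
P2 drop Q (P beats it: A:9>4 C:11>0)
P2 drop S (P beats it: A:9>0 C:11>8)
P1→{A,C} P2→{P,R,T}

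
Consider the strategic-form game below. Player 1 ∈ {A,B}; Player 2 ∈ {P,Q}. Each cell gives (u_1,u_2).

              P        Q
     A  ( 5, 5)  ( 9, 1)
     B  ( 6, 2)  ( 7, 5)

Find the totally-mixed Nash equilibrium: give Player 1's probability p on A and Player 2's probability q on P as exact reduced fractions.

P1 mixes 3/7 on A; P2 mixes 2/3 on P

P1 indiff ⇒ q·5+(1-q)·9 = q·6+(1-q)·7 ⇒ q(-1) = (1-q)(-2) ⇒ q = 2/3
P2 indiff ⇒ p·5+(1-p)·2 = p·1+(1-p)·5 ⇒ p(4) = (1-p)(3) ⇒ p = 3/7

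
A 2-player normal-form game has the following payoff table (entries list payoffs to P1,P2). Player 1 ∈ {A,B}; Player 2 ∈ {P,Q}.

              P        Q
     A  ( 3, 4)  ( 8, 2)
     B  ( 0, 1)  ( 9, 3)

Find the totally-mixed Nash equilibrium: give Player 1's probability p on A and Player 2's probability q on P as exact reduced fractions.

(p,q) = (1/2, 1/4)

P1 indiff ⇒ q·3+(1-q)·8 = q·0+(1-q)·9 ⇒ q(3) = (1-q)(1) ⇒ q = 1/4
P2 indiff ⇒ p·4+(1-p)·1 = p·2+(1-p)·3 ⇒ p(2) = (1-p)(2) ⇒ p = 1/2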